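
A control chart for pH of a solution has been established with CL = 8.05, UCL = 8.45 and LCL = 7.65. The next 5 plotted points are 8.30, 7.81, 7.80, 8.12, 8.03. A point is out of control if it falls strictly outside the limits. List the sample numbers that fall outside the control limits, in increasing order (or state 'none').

none

All 5 points lie within [7.65, 8.45].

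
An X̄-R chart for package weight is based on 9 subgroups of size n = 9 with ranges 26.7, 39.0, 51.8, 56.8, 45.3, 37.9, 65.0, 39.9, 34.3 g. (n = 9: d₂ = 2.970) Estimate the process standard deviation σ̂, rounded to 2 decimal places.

14.84

R̄ = (26.7 + 39.0 + 51.8 + 56.8 + 45.3 + 37.9 + 65.0 + 39.9 + 34.3) / 9 = 44.0778
σ̂ = R̄ / d₂ = 44.0778 / 2.970 = 14.8410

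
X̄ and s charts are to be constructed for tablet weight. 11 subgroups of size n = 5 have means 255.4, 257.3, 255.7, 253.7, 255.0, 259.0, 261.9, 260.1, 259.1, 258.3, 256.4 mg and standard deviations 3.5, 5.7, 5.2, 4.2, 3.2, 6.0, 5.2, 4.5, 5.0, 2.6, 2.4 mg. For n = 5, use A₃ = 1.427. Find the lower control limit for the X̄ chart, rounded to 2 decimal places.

X̄̄ = (255.4 + 257.3 + 255.7 + 253.7 + 255.0 + 259.0 + 261.9 + 260.1 + 259.1 + 258.3 + 256.4) / 11 = 257.4455
s̄ = (3.5 + 5.7 + 5.2 + 4.2 + 3.2 + 6.0 + 5.2 + 4.5 + 5.0 + 2.6 + 2.4) / 11 = 4.3182
LCL = X̄̄ − A₃·s̄ = 257.4455 − 1.427 × 4.3182 = 251.2834

251.28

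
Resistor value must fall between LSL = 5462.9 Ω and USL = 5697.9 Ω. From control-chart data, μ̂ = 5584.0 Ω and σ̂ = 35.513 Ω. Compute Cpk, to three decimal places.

1.069

Cpu = (USL − μ̂) / (3σ̂) = (5697.9 − 5584.0) / (3 × 35.513) = 1.0691; Cpl = (μ̂ − LSL) / (3σ̂) = (5584.0 − 5462.9) / (3 × 35.513) = 1.1367; Cpk = min(Cpu, Cpl) = 1.0691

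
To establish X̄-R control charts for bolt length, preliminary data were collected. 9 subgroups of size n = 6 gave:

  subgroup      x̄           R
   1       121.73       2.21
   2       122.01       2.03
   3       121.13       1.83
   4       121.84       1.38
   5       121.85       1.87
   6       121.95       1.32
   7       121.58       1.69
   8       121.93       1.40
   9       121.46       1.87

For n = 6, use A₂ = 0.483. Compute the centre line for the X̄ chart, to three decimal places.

X̄̄ = (121.73 + 122.01 + 121.13 + 121.84 + 121.85 + 121.95 + 121.58 + 121.93 + 121.46) / 9 = 1095.4800 / 9 = 121.7200
CL = X̄̄ = 121.7200

121.720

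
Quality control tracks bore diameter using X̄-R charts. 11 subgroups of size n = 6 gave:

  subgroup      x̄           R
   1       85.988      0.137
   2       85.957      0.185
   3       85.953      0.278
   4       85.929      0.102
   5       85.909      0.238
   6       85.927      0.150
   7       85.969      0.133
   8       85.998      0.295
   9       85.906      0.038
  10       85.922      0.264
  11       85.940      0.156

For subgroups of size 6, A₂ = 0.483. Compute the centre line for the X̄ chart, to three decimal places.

85.945

X̄̄ = (85.988 + 85.957 + 85.953 + 85.929 + 85.909 + 85.927 + 85.969 + 85.998 + 85.906 + 85.922 + 85.940) / 11 = 945.3980 / 11 = 85.9453
CL = X̄̄ = 85.9453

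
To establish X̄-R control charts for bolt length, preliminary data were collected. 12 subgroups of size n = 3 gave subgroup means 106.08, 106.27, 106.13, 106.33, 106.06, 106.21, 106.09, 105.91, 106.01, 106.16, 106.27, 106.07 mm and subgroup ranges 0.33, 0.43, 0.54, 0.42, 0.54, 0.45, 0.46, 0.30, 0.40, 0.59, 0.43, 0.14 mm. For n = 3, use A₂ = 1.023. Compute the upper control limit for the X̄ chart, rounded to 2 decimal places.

X̄̄ = (106.08 + 106.27 + 106.13 + 106.33 + 106.06 + 106.21 + 106.09 + 105.91 + 106.01 + 106.16 + 106.27 + 106.07) / 12 = 1273.5900 / 12 = 106.1325
R̄ = (0.33 + 0.43 + 0.54 + 0.42 + 0.54 + 0.45 + 0.46 + 0.30 + 0.40 + 0.59 + 0.43 + 0.14) / 12 = 5.0300 / 12 = 0.4192
UCL = X̄̄ + A₂·R̄ = 106.1325 + 1.023 × 0.4192 = 106.5613

106.56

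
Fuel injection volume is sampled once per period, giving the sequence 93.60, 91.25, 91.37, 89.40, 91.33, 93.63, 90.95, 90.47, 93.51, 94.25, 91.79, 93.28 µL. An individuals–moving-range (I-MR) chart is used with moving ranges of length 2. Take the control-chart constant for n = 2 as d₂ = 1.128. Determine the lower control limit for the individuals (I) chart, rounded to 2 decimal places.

87.34

X̄ = (93.60 + 91.25 + 91.37 + 89.40 + 91.33 + 93.63 + 90.95 + 90.47 + 93.51 + 94.25 + 91.79 + 93.28) / 12 = 92.0692
Moving ranges: 2.35, 0.12, 1.97, 1.93, 2.30, 2.68, 0.48, 3.04, 0.74, 2.46, 1.49; M̄R̄ = 19.5600 / 11 = 1.7782
LCL = X̄ − 3·M̄R̄/d₂ = 92.0692 − 3 × 1.7782 / 1.128 = 87.3400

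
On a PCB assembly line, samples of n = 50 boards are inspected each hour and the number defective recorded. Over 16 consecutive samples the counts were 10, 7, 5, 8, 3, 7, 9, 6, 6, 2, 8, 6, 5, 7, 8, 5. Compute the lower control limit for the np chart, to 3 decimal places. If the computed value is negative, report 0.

p̄ = Σdᵢ / (k·n) = 102 / (16 × 50) = 0.12750
LCL = np̄ − 3·√(np̄(1−p̄)) = 6.3750 − 3 × 2.3584 = -0.7003 → 0 (negative, so LCL = 0)

0.000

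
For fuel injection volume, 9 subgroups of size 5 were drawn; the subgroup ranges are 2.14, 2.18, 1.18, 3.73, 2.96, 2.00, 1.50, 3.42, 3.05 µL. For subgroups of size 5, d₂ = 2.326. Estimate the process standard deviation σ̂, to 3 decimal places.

R̄ = (2.14 + 2.18 + 1.18 + 3.73 + 2.96 + 2.00 + 1.50 + 3.42 + 3.05) / 9 = 2.4622
σ̂ = R̄ / d₂ = 2.4622 / 2.326 = 1.0586

1.059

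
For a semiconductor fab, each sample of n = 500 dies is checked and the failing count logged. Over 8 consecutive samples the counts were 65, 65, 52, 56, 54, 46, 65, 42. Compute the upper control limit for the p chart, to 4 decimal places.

0.1534

p̄ = Σdᵢ / (k·n) = 445 / (8 × 500) = 0.11125
UCL = p̄ + 3·√(p̄(1−p̄)/n) = 0.11125 + 3 × √(0.11125×0.88875/500) = 0.11125 + 3 × 0.01406 = 0.15344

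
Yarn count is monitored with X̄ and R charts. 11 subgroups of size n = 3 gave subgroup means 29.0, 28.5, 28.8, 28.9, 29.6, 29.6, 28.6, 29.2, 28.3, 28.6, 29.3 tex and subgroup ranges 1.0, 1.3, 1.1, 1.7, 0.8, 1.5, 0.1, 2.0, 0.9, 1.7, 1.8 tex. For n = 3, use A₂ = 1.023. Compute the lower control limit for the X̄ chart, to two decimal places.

27.65

X̄̄ = (29.0 + 28.5 + 28.8 + 28.9 + 29.6 + 29.6 + 28.6 + 29.2 + 28.3 + 28.6 + 29.3) / 11 = 318.4000 / 11 = 28.9455
R̄ = (1.0 + 1.3 + 1.1 + 1.7 + 0.8 + 1.5 + 0.1 + 2.0 + 0.9 + 1.7 + 1.8) / 11 = 13.9000 / 11 = 1.2636
LCL = X̄̄ − A₂·R̄ = 28.9455 − 1.023 × 1.2636 = 27.6528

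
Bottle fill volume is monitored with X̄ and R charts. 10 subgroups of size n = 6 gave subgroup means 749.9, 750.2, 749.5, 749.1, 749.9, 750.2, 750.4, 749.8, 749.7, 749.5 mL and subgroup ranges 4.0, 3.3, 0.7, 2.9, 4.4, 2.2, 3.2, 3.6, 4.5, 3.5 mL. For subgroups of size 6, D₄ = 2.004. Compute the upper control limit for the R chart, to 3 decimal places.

6.473

R̄ = (4.0 + 3.3 + 0.7 + 2.9 + 4.4 + 2.2 + 3.2 + 3.6 + 4.5 + 3.5) / 10 = 32.3000 / 10 = 3.2300
UCL_R = D₄·R̄ = 2.004 × 3.2300 = 6.4729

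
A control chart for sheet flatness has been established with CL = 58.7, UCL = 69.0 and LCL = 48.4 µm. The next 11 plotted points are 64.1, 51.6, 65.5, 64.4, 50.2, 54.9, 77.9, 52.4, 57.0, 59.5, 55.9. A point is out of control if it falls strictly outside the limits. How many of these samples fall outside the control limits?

Compare each point to [48.4, 69.0]: sample 7 = 77.9 > UCL.

1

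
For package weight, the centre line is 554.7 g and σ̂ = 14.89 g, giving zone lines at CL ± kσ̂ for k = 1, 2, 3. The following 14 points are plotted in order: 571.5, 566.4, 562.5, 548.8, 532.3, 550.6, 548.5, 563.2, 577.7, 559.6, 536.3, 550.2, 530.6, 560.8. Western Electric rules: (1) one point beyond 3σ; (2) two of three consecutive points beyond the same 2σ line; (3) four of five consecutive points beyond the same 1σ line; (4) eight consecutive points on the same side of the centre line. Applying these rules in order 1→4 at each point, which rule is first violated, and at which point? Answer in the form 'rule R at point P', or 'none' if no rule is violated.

none

Zone of each point (C = within 1σ̂, B = 1σ̂–2σ̂, A = 2σ̂–3σ̂, * = beyond 3σ̂; sign = side of CL): 1:+B, 2:+C, 3:+C, 4:-C, 5:-B, 6:-C, 7:-C, 8:+C, 9:+B, 10:+C, 11:-B, 12:-C, 13:-B, 14:+C
No rule fires across all 14 points.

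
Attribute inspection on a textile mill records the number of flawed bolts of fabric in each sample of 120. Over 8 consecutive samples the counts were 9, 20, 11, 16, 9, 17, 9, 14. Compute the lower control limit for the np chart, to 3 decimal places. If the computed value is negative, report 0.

2.868

p̄ = Σdᵢ / (k·n) = 105 / (8 × 120) = 0.10938
LCL = np̄ − 3·√(np̄(1−p̄)) = 13.1250 − 3 × 3.4190 = 2.8680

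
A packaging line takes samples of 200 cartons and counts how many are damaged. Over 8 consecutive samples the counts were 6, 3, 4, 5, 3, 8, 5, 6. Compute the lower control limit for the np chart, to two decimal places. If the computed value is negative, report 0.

0.00

p̄ = Σdᵢ / (k·n) = 40 / (8 × 200) = 0.02500
LCL = np̄ − 3·√(np̄(1−p̄)) = 5.0000 − 3 × 2.2079 = -1.6238 → 0 (negative, so LCL = 0)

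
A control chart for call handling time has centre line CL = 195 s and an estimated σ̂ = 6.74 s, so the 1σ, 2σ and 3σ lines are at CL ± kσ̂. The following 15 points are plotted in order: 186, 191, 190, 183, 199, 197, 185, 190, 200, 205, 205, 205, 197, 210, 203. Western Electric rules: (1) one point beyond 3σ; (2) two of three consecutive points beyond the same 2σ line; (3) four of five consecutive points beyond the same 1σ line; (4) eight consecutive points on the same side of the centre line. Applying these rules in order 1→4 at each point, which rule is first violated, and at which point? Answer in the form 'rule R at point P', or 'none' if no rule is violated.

Zone of each point (C = within 1σ̂, B = 1σ̂–2σ̂, A = 2σ̂–3σ̂, * = beyond 3σ̂; sign = side of CL): 1:-B, 2:-C, 3:-C, 4:-B, 5:+C, 6:+C, 7:-B, 8:-C, 9:+C, 10:+B, 11:+B, 12:+B, 13:+C, 14:+A, 15:+B
Rule 3 (four of five consecutive points beyond the same 1σ limit) is satisfied at point 14.

rule 3 at point 14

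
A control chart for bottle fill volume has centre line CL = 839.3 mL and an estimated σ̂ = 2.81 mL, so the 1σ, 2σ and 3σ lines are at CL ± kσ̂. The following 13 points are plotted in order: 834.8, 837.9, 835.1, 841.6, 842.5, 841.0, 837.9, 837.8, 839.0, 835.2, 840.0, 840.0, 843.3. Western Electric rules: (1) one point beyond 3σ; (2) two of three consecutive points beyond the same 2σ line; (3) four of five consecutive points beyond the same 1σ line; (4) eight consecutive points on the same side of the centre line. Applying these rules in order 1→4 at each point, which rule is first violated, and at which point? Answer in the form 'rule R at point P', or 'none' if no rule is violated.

Zone of each point (C = within 1σ̂, B = 1σ̂–2σ̂, A = 2σ̂–3σ̂, * = beyond 3σ̂; sign = side of CL): 1:-B, 2:-C, 3:-B, 4:+C, 5:+B, 6:+C, 7:-C, 8:-C, 9:-C, 10:-B, 11:+C, 12:+C, 13:+B
No rule fires across all 13 points.

none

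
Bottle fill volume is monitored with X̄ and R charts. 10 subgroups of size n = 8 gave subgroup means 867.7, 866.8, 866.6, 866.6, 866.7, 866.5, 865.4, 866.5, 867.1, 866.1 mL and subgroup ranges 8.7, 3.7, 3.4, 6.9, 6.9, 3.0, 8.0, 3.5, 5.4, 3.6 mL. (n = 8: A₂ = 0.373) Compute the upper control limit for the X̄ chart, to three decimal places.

X̄̄ = (867.7 + 866.8 + 866.6 + 866.6 + 866.7 + 866.5 + 865.4 + 866.5 + 867.1 + 866.1) / 10 = 8666.0000 / 10 = 866.6000
R̄ = (8.7 + 3.7 + 3.4 + 6.9 + 6.9 + 3.0 + 8.0 + 3.5 + 5.4 + 3.6) / 10 = 53.1000 / 10 = 5.3100
UCL = X̄̄ + A₂·R̄ = 866.6000 + 0.373 × 5.3100 = 868.5806

868.581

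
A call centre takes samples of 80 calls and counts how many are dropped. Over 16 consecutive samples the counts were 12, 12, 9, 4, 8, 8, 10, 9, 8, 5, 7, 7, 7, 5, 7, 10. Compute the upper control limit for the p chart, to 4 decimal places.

0.2006

p̄ = Σdᵢ / (k·n) = 128 / (16 × 80) = 0.10000
UCL = p̄ + 3·√(p̄(1−p̄)/n) = 0.10000 + 3 × √(0.10000×0.90000/80) = 0.10000 + 3 × 0.03354 = 0.20062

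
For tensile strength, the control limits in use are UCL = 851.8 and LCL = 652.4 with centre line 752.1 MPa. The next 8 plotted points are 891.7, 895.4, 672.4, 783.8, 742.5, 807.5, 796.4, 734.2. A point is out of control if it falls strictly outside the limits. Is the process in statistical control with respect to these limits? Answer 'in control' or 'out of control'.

out of control

Compare each point to [652.4, 851.8]: sample 1 = 891.7 > UCL; sample 2 = 895.4 > UCL.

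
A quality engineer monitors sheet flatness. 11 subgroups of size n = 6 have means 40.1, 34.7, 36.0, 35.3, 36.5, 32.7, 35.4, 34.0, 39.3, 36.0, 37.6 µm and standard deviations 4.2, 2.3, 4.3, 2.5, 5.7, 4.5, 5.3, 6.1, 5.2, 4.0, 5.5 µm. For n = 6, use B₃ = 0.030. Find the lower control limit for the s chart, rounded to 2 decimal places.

s̄ = (4.2 + 2.3 + 4.3 + 2.5 + 5.7 + 4.5 + 5.3 + 6.1 + 5.2 + 4.0 + 5.5) / 11 = 4.5091
LCL_s = B₃·s̄ = 0.030 × 4.5091 = 0.1353

0.14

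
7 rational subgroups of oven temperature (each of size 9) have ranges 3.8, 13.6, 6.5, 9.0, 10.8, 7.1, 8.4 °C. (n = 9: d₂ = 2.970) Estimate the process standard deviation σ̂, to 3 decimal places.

R̄ = (3.8 + 13.6 + 6.5 + 9.0 + 10.8 + 7.1 + 8.4) / 7 = 8.4571
σ̂ = R̄ / d₂ = 8.4571 / 2.970 = 2.8475

2.848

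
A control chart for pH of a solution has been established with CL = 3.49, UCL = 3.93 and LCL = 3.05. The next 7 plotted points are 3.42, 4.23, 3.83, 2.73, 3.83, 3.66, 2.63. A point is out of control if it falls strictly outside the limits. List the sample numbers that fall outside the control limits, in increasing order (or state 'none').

2, 4, 7

Compare each point to [3.05, 3.93]: sample 2 = 4.23 > UCL; sample 4 = 2.73 < LCL; sample 7 = 2.63 < LCL.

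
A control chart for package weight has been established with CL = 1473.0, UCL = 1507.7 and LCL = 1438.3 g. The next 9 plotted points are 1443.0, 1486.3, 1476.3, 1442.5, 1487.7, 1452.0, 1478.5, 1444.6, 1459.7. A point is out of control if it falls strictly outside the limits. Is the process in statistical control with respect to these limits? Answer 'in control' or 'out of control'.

All 9 points lie within [1438.3, 1507.7].

in control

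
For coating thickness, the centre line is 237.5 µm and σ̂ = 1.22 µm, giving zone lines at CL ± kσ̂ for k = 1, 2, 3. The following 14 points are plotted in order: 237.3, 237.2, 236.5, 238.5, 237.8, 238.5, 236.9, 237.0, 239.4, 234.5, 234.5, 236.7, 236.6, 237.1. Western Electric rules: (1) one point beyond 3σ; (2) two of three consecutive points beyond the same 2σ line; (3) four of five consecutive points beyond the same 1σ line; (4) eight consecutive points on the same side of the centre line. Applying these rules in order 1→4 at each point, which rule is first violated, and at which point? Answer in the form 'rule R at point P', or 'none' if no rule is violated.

rule 2 at point 11

Zone of each point (C = within 1σ̂, B = 1σ̂–2σ̂, A = 2σ̂–3σ̂, * = beyond 3σ̂; sign = side of CL): 1:-C, 2:-C, 3:-C, 4:+C, 5:+C, 6:+C, 7:-C, 8:-C, 9:+B, 10:-A, 11:-A, 12:-C, 13:-C, 14:-C
Rule 2 (two of three consecutive points beyond the same 2σ limit) is satisfied at point 11.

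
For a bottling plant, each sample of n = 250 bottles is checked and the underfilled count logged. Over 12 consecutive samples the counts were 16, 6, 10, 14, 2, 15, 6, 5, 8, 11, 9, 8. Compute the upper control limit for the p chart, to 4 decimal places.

0.0723

p̄ = Σdᵢ / (k·n) = 110 / (12 × 250) = 0.03667
UCL = p̄ + 3·√(p̄(1−p̄)/n) = 0.03667 + 3 × √(0.03667×0.96333/250) = 0.03667 + 3 × 0.01189 = 0.07233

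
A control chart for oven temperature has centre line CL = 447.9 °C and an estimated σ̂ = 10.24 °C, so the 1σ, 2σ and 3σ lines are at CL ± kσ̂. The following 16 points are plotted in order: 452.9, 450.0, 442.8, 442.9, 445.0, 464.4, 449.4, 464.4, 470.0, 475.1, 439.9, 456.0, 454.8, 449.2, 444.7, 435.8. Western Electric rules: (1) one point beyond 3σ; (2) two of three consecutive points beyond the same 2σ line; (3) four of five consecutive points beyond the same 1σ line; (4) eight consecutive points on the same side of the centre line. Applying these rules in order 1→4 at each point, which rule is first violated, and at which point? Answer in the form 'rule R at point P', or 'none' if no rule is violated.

rule 2 at point 10

Zone of each point (C = within 1σ̂, B = 1σ̂–2σ̂, A = 2σ̂–3σ̂, * = beyond 3σ̂; sign = side of CL): 1:+C, 2:+C, 3:-C, 4:-C, 5:-C, 6:+B, 7:+C, 8:+B, 9:+A, 10:+A, 11:-C, 12:+C, 13:+C, 14:+C, 15:-C, 16:-B
Rule 2 (two of three consecutive points beyond the same 2σ limit) is satisfied at point 10.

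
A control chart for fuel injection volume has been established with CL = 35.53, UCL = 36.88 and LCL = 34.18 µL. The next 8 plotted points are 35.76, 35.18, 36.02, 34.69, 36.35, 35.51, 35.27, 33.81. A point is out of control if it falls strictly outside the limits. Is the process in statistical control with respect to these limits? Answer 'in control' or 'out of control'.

Compare each point to [34.18, 36.88]: sample 8 = 33.81 < LCL.

out of control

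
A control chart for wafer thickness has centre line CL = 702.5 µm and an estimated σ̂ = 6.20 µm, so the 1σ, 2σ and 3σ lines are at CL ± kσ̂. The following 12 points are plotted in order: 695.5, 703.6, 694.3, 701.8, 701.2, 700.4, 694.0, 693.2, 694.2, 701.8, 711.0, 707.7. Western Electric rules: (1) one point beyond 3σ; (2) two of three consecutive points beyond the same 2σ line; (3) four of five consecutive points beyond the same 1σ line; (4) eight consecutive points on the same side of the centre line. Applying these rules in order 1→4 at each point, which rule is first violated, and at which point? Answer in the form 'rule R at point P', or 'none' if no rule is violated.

rule 4 at point 10

Zone of each point (C = within 1σ̂, B = 1σ̂–2σ̂, A = 2σ̂–3σ̂, * = beyond 3σ̂; sign = side of CL): 1:-B, 2:+C, 3:-B, 4:-C, 5:-C, 6:-C, 7:-B, 8:-B, 9:-B, 10:-C, 11:+B, 12:+C
Rule 4 (eight consecutive points on the same side of the centre line) is satisfied at point 10.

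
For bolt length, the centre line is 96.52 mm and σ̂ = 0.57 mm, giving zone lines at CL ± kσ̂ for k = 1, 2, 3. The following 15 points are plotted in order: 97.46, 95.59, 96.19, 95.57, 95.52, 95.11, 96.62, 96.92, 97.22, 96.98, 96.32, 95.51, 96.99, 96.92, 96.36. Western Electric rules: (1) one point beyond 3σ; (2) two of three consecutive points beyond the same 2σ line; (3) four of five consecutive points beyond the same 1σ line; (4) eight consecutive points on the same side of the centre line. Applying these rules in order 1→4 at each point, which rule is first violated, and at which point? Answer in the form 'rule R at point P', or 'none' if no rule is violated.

rule 3 at point 6

Zone of each point (C = within 1σ̂, B = 1σ̂–2σ̂, A = 2σ̂–3σ̂, * = beyond 3σ̂; sign = side of CL): 1:+B, 2:-B, 3:-C, 4:-B, 5:-B, 6:-A, 7:+C, 8:+C, 9:+B, 10:+C, 11:-C, 12:-B, 13:+C, 14:+C, 15:-C
Rule 3 (four of five consecutive points beyond the same 1σ limit) is satisfied at point 6.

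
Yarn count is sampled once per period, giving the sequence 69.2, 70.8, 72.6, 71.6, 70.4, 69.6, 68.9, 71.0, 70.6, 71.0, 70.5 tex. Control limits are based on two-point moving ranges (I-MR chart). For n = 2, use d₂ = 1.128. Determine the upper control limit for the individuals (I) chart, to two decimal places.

73.36

X̄ = (69.2 + 70.8 + 72.6 + 71.6 + 70.4 + 69.6 + 68.9 + 71.0 + 70.6 + 71.0 + 70.5) / 11 = 70.5636
Moving ranges: 1.6, 1.8, 1.0, 1.2, 0.8, 0.7, 2.1, 0.4, 0.4, 0.5; M̄R̄ = 10.5000 / 10 = 1.0500
UCL = X̄ + 3·M̄R̄/d₂ = 70.5636 + 3 × 1.0500 / 1.128 = 73.3562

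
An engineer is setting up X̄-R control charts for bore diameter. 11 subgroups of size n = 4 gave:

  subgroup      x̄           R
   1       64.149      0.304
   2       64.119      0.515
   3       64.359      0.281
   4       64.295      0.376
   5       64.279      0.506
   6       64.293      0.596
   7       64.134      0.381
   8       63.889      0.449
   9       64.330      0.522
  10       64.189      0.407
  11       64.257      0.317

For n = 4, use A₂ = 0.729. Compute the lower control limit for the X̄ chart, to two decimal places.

X̄̄ = (64.149 + 64.119 + 64.359 + 64.295 + 64.279 + 64.293 + 64.134 + 63.889 + 64.330 + 64.189 + 64.257) / 11 = 706.2930 / 11 = 64.2085
R̄ = (0.304 + 0.515 + 0.281 + 0.376 + 0.506 + 0.596 + 0.381 + 0.449 + 0.522 + 0.407 + 0.317) / 11 = 4.6540 / 11 = 0.4231
LCL = X̄̄ − A₂·R̄ = 64.2085 − 0.729 × 0.4231 = 63.9000

63.90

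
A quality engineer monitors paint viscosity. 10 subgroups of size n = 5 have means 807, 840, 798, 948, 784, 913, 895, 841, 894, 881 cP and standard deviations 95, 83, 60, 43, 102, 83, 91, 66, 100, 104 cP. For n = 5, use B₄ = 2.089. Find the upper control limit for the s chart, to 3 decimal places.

s̄ = (95 + 83 + 60 + 43 + 102 + 83 + 91 + 66 + 100 + 104) / 10 = 82.7000
UCL_s = B₄·s̄ = 2.089 × 82.7000 = 172.7603

172.760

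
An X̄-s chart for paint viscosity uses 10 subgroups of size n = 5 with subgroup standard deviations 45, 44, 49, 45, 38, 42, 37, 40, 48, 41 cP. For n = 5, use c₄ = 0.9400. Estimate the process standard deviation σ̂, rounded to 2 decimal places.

45.64

s̄ = (45 + 44 + 49 + 45 + 38 + 42 + 37 + 40 + 48 + 41) / 10 = 42.9000
σ̂ = s̄ / c₄ = 42.9000 / 0.9400 = 45.6383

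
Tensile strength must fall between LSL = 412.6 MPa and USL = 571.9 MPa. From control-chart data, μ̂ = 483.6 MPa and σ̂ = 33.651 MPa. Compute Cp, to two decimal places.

0.79

Cp = (USL − LSL) / (6σ̂) = (571.9 − 412.6) / (6 × 33.651) = 159.3000 / 201.9060 = 0.7890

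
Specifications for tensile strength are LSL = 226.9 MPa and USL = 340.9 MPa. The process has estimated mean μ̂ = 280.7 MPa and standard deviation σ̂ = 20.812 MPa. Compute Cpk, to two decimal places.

0.86

Cpu = (USL − μ̂) / (3σ̂) = (340.9 − 280.7) / (3 × 20.812) = 0.9642; Cpl = (μ̂ − LSL) / (3σ̂) = (280.7 − 226.9) / (3 × 20.812) = 0.8617; Cpk = min(Cpu, Cpl) = 0.8617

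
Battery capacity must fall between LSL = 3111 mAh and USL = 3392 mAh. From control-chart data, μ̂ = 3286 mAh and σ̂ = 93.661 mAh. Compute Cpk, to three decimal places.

0.377

Cpu = (USL − μ̂) / (3σ̂) = (3392 − 3286) / (3 × 93.661) = 0.3772; Cpl = (μ̂ − LSL) / (3σ̂) = (3286 − 3111) / (3 × 93.661) = 0.6228; Cpk = min(Cpu, Cpl) = 0.3772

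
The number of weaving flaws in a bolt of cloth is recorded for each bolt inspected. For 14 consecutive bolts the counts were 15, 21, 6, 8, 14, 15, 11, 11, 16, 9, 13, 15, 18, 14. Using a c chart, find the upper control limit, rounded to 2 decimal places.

c̄ = (15 + 21 + 6 + 8 + 14 + 15 + 11 + 11 + 16 + 9 + 13 + 15 + 18 + 14) / 14 = 186 / 14 = 13.2857
UCL = c̄ + 3√c̄ = 13.2857 + 3 × √13.2857 = 13.2857 + 3 × 3.6450 = 24.2206

24.22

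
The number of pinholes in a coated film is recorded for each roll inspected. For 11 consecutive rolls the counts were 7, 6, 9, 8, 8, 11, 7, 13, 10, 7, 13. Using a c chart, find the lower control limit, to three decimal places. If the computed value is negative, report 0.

c̄ = (7 + 6 + 9 + 8 + 8 + 11 + 7 + 13 + 10 + 7 + 13) / 11 = 99 / 11 = 9.0000
LCL = c̄ − 3√c̄ = 9.0000 − 3 × 3.0000 = 0.0000

0.000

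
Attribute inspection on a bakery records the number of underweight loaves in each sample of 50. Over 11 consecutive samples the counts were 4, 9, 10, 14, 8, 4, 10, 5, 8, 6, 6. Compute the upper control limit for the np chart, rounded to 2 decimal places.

15.27

p̄ = Σdᵢ / (k·n) = 84 / (11 × 50) = 0.15273
UCL = np̄ + 3·√(np̄(1−p̄)) = 7.6364 + 3 × √(7.6364×0.84727) = 7.6364 + 3 × 2.5436 = 15.2673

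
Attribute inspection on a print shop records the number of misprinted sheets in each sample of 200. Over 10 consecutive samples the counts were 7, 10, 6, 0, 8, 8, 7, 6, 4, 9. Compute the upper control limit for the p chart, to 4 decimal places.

0.0701

p̄ = Σdᵢ / (k·n) = 65 / (10 × 200) = 0.03250
UCL = p̄ + 3·√(p̄(1−p̄)/n) = 0.03250 + 3 × √(0.03250×0.96750/200) = 0.03250 + 3 × 0.01254 = 0.07012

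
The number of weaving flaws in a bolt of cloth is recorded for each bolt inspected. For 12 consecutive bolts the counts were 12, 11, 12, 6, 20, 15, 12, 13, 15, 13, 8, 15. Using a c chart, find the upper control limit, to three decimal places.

23.344

c̄ = (12 + 11 + 12 + 6 + 20 + 15 + 12 + 13 + 15 + 13 + 8 + 15) / 12 = 152 / 12 = 12.6667
UCL = c̄ + 3√c̄ = 12.6667 + 3 × √12.6667 = 12.6667 + 3 × 3.5590 = 23.3437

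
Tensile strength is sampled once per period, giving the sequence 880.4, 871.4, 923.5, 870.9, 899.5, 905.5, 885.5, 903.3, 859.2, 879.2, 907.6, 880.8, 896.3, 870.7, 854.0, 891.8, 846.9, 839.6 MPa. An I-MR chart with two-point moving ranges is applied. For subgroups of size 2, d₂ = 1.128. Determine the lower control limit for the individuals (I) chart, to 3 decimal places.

X̄ = (880.4 + 871.4 + 923.5 + 870.9 + 899.5 + 905.5 + 885.5 + 903.3 + 859.2 + 879.2 + 907.6 + 880.8 + 896.3 + 870.7 + 854.0 + 891.8 + 846.9 + 839.6) / 18 = 881.4500
Moving ranges: 9.0, 52.1, 52.6, 28.6, 6.0, 20.0, 17.8, 44.1, 20.0, 28.4, 26.8, 15.5, 25.6, 16.7, 37.8, 44.9, 7.3; M̄R̄ = 453.2000 / 17 = 26.6588
LCL = X̄ − 3·M̄R̄/d₂ = 881.4500 − 3 × 26.6588 / 1.128 = 810.5489

810.549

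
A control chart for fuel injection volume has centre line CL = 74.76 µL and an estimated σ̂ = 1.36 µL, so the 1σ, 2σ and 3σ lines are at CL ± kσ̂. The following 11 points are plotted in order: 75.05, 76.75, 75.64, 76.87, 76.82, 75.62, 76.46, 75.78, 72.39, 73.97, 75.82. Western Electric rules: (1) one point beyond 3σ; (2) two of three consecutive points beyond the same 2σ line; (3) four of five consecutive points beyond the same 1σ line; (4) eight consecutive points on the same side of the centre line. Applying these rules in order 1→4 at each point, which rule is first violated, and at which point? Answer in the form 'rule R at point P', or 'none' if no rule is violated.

Zone of each point (C = within 1σ̂, B = 1σ̂–2σ̂, A = 2σ̂–3σ̂, * = beyond 3σ̂; sign = side of CL): 1:+C, 2:+B, 3:+C, 4:+B, 5:+B, 6:+C, 7:+B, 8:+C, 9:-B, 10:-C, 11:+C
Rule 4 (eight consecutive points on the same side of the centre line) is satisfied at point 8.

rule 4 at point 8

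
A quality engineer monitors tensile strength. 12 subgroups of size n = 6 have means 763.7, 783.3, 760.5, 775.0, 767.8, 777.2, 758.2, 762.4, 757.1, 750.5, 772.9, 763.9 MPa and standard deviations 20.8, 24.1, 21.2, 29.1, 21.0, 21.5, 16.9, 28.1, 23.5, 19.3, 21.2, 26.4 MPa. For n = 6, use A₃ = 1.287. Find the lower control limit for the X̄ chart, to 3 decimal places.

X̄̄ = (763.7 + 783.3 + 760.5 + 775.0 + 767.8 + 777.2 + 758.2 + 762.4 + 757.1 + 750.5 + 772.9 + 763.9) / 12 = 766.0417
s̄ = (20.8 + 24.1 + 21.2 + 29.1 + 21.0 + 21.5 + 16.9 + 28.1 + 23.5 + 19.3 + 21.2 + 26.4) / 12 = 22.7583
LCL = X̄̄ − A₃·s̄ = 766.0417 − 1.287 × 22.7583 = 736.7517

736.752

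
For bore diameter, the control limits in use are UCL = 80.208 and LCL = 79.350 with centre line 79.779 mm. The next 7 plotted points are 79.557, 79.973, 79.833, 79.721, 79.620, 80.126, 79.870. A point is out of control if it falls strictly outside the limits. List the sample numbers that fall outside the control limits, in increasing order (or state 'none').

none

All 7 points lie within [79.350, 80.208].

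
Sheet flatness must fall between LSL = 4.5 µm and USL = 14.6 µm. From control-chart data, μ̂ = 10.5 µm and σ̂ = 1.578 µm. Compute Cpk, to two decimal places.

Cpu = (USL − μ̂) / (3σ̂) = (14.6 − 10.5) / (3 × 1.578) = 0.8661; Cpl = (μ̂ − LSL) / (3σ̂) = (10.5 − 4.5) / (3 × 1.578) = 1.2674; Cpk = min(Cpu, Cpl) = 0.8661

0.87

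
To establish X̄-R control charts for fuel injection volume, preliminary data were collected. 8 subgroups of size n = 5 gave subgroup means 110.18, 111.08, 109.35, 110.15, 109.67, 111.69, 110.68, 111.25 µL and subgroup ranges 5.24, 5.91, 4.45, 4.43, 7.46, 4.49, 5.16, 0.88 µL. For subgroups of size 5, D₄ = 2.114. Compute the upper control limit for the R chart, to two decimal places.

R̄ = (5.24 + 5.91 + 4.45 + 4.43 + 7.46 + 4.49 + 5.16 + 0.88) / 8 = 38.0200 / 8 = 4.7525
UCL_R = D₄·R̄ = 2.114 × 4.7525 = 10.0468

10.05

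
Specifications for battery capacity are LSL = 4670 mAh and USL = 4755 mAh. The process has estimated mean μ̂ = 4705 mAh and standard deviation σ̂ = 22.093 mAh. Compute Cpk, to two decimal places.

Cpu = (USL − μ̂) / (3σ̂) = (4755 − 4705) / (3 × 22.093) = 0.7544; Cpl = (μ̂ − LSL) / (3σ̂) = (4705 − 4670) / (3 × 22.093) = 0.5281; Cpk = min(Cpu, Cpl) = 0.5281

0.53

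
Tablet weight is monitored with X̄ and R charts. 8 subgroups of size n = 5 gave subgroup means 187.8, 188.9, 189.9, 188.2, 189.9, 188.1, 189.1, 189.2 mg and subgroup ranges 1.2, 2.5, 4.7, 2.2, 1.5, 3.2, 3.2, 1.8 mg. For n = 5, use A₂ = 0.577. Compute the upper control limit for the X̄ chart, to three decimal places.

X̄̄ = (187.8 + 188.9 + 189.9 + 188.2 + 189.9 + 188.1 + 189.1 + 189.2) / 8 = 1511.1000 / 8 = 188.8875
R̄ = (1.2 + 2.5 + 4.7 + 2.2 + 1.5 + 3.2 + 3.2 + 1.8) / 8 = 20.3000 / 8 = 2.5375
UCL = X̄̄ + A₂·R̄ = 188.8875 + 0.577 × 2.5375 = 190.3516

190.352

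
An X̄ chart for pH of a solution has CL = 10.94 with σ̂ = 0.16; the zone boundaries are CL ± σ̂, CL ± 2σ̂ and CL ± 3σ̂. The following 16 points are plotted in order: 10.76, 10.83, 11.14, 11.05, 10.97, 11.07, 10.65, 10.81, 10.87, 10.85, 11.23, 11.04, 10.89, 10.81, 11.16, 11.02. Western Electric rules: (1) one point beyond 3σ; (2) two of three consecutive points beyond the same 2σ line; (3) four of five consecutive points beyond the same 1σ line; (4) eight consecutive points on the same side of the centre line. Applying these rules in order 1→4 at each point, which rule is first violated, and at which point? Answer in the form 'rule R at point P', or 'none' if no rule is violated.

none

Zone of each point (C = within 1σ̂, B = 1σ̂–2σ̂, A = 2σ̂–3σ̂, * = beyond 3σ̂; sign = side of CL): 1:-B, 2:-C, 3:+B, 4:+C, 5:+C, 6:+C, 7:-B, 8:-C, 9:-C, 10:-C, 11:+B, 12:+C, 13:-C, 14:-C, 15:+B, 16:+C
No rule fires across all 16 points.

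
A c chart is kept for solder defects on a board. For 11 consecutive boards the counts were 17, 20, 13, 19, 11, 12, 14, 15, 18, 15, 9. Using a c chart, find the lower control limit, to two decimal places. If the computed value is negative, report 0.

3.27

c̄ = (17 + 20 + 13 + 19 + 11 + 12 + 14 + 15 + 18 + 15 + 9) / 11 = 163 / 11 = 14.8182
LCL = c̄ − 3√c̄ = 14.8182 − 3 × 3.8494 = 3.2699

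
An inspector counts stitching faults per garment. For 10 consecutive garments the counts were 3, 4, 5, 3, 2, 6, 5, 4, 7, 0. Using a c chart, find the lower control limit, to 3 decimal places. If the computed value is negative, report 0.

0.000

c̄ = (3 + 4 + 5 + 3 + 2 + 6 + 5 + 4 + 7 + 0) / 10 = 39 / 10 = 3.9000
LCL = c̄ − 3√c̄ = 3.9000 − 3 × 1.9748 = -2.0245 → 0 (cannot be negative)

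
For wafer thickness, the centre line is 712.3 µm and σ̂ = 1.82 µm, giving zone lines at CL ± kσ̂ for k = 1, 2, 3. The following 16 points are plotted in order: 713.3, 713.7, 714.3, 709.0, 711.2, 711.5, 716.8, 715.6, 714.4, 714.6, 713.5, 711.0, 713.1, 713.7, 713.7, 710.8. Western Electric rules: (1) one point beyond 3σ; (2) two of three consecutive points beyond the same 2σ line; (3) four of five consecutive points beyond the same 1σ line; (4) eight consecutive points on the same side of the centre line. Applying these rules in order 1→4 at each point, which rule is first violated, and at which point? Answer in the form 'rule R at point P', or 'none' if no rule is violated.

Zone of each point (C = within 1σ̂, B = 1σ̂–2σ̂, A = 2σ̂–3σ̂, * = beyond 3σ̂; sign = side of CL): 1:+C, 2:+C, 3:+B, 4:-B, 5:-C, 6:-C, 7:+A, 8:+B, 9:+B, 10:+B, 11:+C, 12:-C, 13:+C, 14:+C, 15:+C, 16:-C
Rule 3 (four of five consecutive points beyond the same 1σ limit) is satisfied at point 10.

rule 3 at point 10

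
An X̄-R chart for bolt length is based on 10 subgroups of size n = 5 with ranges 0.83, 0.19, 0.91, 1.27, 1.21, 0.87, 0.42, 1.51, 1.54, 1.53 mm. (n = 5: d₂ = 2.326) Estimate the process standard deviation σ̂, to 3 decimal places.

0.442

R̄ = (0.83 + 0.19 + 0.91 + 1.27 + 1.21 + 0.87 + 0.42 + 1.51 + 1.54 + 1.53) / 10 = 1.0280
σ̂ = R̄ / d₂ = 1.0280 / 2.326 = 0.4420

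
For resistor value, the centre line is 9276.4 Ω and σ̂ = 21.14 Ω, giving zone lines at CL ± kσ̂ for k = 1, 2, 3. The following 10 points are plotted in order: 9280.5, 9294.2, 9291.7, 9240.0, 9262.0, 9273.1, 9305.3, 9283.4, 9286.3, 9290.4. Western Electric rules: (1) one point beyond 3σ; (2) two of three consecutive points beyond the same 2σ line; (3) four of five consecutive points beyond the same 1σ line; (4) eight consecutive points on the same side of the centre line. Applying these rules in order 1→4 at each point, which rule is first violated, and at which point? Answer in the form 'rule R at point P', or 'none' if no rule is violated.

Zone of each point (C = within 1σ̂, B = 1σ̂–2σ̂, A = 2σ̂–3σ̂, * = beyond 3σ̂; sign = side of CL): 1:+C, 2:+C, 3:+C, 4:-B, 5:-C, 6:-C, 7:+B, 8:+C, 9:+C, 10:+C
No rule fires across all 10 points.

none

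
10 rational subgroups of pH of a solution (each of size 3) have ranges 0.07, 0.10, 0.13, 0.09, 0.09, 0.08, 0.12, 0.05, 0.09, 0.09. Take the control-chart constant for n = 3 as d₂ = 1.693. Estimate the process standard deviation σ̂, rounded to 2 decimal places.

R̄ = (0.07 + 0.10 + 0.13 + 0.09 + 0.09 + 0.08 + 0.12 + 0.05 + 0.09 + 0.09) / 10 = 0.0910
σ̂ = R̄ / d₂ = 0.0910 / 1.693 = 0.0538

0.05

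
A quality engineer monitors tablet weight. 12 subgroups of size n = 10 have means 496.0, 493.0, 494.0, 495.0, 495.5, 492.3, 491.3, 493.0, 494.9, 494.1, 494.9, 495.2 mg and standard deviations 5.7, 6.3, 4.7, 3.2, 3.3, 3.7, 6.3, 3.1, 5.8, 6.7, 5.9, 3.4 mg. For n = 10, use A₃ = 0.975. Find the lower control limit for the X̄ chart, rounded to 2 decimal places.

489.38

X̄̄ = (496.0 + 493.0 + 494.0 + 495.0 + 495.5 + 492.3 + 491.3 + 493.0 + 494.9 + 494.1 + 494.9 + 495.2) / 12 = 494.1000
s̄ = (5.7 + 6.3 + 4.7 + 3.2 + 3.3 + 3.7 + 6.3 + 3.1 + 5.8 + 6.7 + 5.9 + 3.4) / 12 = 4.8417
LCL = X̄̄ − A₃·s̄ = 494.1000 − 0.975 × 4.8417 = 489.3794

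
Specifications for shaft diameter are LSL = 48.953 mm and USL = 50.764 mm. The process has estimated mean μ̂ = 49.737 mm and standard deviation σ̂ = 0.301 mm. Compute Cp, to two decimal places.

1.00

Cp = (USL − LSL) / (6σ̂) = (50.764 − 48.953) / (6 × 0.301) = 1.8110 / 1.8060 = 1.0028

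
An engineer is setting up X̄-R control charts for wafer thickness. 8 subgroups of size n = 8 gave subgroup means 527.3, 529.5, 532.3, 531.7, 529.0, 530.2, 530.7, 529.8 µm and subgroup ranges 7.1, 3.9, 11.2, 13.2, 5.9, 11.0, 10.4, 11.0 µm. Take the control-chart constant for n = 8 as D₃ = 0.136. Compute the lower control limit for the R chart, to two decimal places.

1.25

R̄ = (7.1 + 3.9 + 11.2 + 13.2 + 5.9 + 11.0 + 10.4 + 11.0) / 8 = 73.7000 / 8 = 9.2125
LCL_R = D₃·R̄ = 0.136 × 9.2125 = 1.2529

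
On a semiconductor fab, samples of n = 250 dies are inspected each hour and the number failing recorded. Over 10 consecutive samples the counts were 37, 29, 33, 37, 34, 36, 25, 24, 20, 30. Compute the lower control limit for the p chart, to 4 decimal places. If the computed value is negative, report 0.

0.0599

p̄ = Σdᵢ / (k·n) = 305 / (10 × 250) = 0.12200
LCL = p̄ − 3·√(p̄(1−p̄)/n) = 0.12200 − 3 × 0.02070 = 0.05990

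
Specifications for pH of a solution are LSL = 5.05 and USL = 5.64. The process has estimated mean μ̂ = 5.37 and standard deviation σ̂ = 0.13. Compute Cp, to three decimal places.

0.756

Cp = (USL − LSL) / (6σ̂) = (5.64 − 5.05) / (6 × 0.13) = 0.5900 / 0.7800 = 0.7564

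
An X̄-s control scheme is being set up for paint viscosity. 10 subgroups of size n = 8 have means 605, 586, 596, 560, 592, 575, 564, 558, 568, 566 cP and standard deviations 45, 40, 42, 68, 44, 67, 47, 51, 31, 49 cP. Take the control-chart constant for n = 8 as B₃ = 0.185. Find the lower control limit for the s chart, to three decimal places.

s̄ = (45 + 40 + 42 + 68 + 44 + 67 + 47 + 51 + 31 + 49) / 10 = 48.4000
LCL_s = B₃·s̄ = 0.185 × 48.4000 = 8.9540

8.954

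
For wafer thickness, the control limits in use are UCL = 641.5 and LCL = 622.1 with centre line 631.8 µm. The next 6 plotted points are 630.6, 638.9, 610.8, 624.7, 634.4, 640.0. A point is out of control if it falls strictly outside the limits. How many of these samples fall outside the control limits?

1

Compare each point to [622.1, 641.5]: sample 3 = 610.8 < LCL.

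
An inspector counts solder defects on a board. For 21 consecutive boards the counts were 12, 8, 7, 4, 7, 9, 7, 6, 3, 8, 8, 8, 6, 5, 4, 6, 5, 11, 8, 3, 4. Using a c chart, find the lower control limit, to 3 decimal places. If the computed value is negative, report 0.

0.000

c̄ = (12 + 8 + 7 + 4 + 7 + 9 + 7 + 6 + 3 + 8 + 8 + 8 + 6 + 5 + 4 + 6 + 5 + 11 + 8 + 3 + 4) / 21 = 139 / 21 = 6.6190
LCL = c̄ − 3√c̄ = 6.6190 − 3 × 2.5728 = -1.0992 → 0 (cannot be negative)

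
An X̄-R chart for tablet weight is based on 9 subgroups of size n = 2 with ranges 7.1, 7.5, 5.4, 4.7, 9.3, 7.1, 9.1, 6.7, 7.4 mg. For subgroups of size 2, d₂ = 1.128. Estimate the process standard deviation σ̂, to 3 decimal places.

6.334

R̄ = (7.1 + 7.5 + 5.4 + 4.7 + 9.3 + 7.1 + 9.1 + 6.7 + 7.4) / 9 = 7.1444
σ̂ = R̄ / d₂ = 7.1444 / 1.128 = 6.3337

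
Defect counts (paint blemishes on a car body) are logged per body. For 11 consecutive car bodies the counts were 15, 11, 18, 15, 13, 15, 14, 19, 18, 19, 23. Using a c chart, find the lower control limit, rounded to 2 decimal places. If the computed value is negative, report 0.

c̄ = (15 + 11 + 18 + 15 + 13 + 15 + 14 + 19 + 18 + 19 + 23) / 11 = 180 / 11 = 16.3636
LCL = c̄ − 3√c̄ = 16.3636 − 3 × 4.0452 = 4.2280

4.23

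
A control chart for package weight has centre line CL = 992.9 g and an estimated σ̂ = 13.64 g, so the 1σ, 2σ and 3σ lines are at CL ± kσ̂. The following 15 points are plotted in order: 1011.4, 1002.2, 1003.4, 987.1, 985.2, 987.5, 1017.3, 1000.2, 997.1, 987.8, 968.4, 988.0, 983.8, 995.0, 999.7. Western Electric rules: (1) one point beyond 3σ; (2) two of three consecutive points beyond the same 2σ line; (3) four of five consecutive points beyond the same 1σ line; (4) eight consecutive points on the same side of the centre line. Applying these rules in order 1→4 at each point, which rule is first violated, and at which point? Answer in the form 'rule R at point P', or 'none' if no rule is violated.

Zone of each point (C = within 1σ̂, B = 1σ̂–2σ̂, A = 2σ̂–3σ̂, * = beyond 3σ̂; sign = side of CL): 1:+B, 2:+C, 3:+C, 4:-C, 5:-C, 6:-C, 7:+B, 8:+C, 9:+C, 10:-C, 11:-B, 12:-C, 13:-C, 14:+C, 15:+C
No rule fires across all 15 points.

none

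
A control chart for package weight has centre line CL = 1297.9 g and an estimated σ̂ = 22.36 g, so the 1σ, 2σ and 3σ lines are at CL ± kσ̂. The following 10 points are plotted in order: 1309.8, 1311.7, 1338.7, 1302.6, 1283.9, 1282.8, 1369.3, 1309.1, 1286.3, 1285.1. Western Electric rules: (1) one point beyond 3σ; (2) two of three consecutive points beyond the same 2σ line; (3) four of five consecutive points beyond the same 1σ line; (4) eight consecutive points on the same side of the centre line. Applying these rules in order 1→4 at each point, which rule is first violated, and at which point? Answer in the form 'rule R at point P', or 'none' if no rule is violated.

Zone of each point (C = within 1σ̂, B = 1σ̂–2σ̂, A = 2σ̂–3σ̂, * = beyond 3σ̂; sign = side of CL): 1:+C, 2:+C, 3:+B, 4:+C, 5:-C, 6:-C, 7:+*, 8:+C, 9:-C, 10:-C
Rule 1 (one point beyond the 3σ limits) is satisfied at point 7.

rule 1 at point 7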